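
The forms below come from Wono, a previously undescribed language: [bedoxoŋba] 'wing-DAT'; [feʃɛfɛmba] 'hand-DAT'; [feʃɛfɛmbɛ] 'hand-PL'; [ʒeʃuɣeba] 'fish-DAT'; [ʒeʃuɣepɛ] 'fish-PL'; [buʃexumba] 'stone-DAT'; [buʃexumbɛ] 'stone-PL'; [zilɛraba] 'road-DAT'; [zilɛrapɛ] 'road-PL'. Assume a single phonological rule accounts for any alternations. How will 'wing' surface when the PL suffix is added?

The PL suffix surfaces as [-bɛ] and [-pɛ], depending on the final segment of the stem.
The DAT suffix, which begins with [b], is invariant after every stem; so [b] is not altered by any rule here.
The PL suffix is therefore /-pɛ/ underlyingly, with post-nasal voicing: voiceless stops become voiced after a nasal.
After 'wing', which ends in a nasal, the suffix surfaces as [-bɛ], giving [bedoxoŋbɛ].

[bedoxoŋbɛ]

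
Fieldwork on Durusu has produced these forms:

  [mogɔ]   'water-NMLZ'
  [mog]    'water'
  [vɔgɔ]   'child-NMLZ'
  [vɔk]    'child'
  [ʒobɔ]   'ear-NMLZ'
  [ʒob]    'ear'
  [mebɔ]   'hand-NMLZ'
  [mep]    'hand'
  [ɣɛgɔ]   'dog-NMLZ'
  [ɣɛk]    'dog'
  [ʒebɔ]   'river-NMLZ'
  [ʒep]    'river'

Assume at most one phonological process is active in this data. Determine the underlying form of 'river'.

/ʒep/

'river' shows [b] ~ [p] at the end of the stem ([ʒebɔ] vs [ʒep]).
Compare 'ear', with invariant [b] in [ʒobɔ] and [ʒob]: an analysis with underlying /b/ and a rule producing [p] in isolation would wrongly predict alternation here too.
So /p/ is underlying, and a rule of intervocalic voicing — voiceless stops become voiced between vowels — gives [b].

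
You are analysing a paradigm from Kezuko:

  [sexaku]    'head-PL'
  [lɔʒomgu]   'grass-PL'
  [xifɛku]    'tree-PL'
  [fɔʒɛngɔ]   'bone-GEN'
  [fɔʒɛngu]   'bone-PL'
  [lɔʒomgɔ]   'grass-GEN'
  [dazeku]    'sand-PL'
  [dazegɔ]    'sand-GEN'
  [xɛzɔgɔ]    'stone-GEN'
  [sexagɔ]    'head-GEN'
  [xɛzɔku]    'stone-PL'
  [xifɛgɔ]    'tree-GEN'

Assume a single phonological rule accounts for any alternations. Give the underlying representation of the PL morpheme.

The PL morpheme has two allomorphs, [-gu] and [-ku].
By contrast the GEN suffix keeps its initial [g] throughout — that segment must be underlying.
So the underlying form is /-ku/, and voiceless stops become voiced after a nasal.

/-ku/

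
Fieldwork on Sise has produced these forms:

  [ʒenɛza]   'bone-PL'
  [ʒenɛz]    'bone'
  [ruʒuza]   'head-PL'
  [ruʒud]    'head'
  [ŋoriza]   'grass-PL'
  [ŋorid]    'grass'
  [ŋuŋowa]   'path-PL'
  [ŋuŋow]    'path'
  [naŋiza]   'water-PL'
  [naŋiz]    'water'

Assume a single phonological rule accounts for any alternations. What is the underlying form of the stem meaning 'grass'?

In [ŋoriza] and [ŋorid] the final segment of 'grass' alternates: [z] ~ [d].
The stem 'water' ([naŋiza], [naŋiz]) shows [z] unchanged in both environments, so [z] cannot be basic with [d] derived in isolation.
The alternation reflects intervocalic spirantization: voiced stops become fricatives between vowels. /d/ is underlying.
So 'grass' = /ŋorid/.

/ŋorid/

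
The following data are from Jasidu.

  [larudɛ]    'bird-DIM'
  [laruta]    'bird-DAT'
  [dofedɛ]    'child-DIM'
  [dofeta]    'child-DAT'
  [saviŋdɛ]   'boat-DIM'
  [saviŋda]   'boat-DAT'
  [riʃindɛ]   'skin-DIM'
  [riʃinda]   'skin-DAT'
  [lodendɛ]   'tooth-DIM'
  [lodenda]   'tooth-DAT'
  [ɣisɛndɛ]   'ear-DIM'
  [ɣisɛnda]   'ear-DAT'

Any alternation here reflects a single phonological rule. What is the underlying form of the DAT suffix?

/-ta/

The DAT morpheme has two allomorphs, [-da] and [-ta].
The DIM suffix, which begins with [d], is invariant after every stem; so [d] is not altered by any rule here.
The DAT suffix is therefore /-ta/ underlyingly, with post-nasal voicing: voiceless stops become voiced after a nasal.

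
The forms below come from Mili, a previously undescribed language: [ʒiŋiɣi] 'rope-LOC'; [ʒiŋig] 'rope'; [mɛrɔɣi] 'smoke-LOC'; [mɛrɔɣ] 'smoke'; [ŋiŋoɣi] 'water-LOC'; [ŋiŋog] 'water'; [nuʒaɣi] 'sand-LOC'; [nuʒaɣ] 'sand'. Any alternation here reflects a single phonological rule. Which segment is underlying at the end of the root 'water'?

The root 'water' surfaces as [ŋiŋoɣi] and [ŋiŋog], with a stem-final [ɣ] ~ [g] alternation.
Compare 'sand', with invariant [ɣ] in [nuʒaɣi] and [nuʒaɣ]: an analysis with underlying /ɣ/ and a rule producing [g] in isolation would wrongly predict alternation here too.
The alternation reflects intervocalic spirantization: voiced stops become fricatives between vowels. /g/ is underlying.

/g/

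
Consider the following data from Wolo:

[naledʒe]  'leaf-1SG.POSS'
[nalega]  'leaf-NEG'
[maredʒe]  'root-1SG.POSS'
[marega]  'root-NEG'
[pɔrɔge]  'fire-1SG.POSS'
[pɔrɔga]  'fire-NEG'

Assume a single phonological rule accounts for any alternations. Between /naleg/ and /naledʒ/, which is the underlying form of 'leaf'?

In [naledʒe] and [nalega] the final segment of 'leaf' alternates: [dʒ] ~ [g].
But 'fire' keeps [g] in both environments ([pɔrɔge], [pɔrɔga]), so there is no rule changing /g/ to [dʒ] before the 1SG.POSS suffix.
The alternation reflects depalatalization: palato-alveolar /dʒ/ becomes [g] when no front vowel follows. /dʒ/ is underlying.

/naledʒ/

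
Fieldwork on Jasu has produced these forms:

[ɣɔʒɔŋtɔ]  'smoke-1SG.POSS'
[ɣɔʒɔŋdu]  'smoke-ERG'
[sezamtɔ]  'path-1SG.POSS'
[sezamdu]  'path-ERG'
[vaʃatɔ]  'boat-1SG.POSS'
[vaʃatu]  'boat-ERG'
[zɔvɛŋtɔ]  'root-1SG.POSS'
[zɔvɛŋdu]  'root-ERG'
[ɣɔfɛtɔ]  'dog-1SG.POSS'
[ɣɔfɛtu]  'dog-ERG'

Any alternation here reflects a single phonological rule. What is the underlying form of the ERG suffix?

The ERG suffix surfaces as [-du] and [-tu], depending on the final segment of the stem.
By contrast the 1SG.POSS suffix keeps its initial [t] throughout — that segment must be underlying.
The ERG suffix is therefore /-du/ underlyingly, with post-vocalic devoicing: voiced stops become voiceless after a vowel.

/-du/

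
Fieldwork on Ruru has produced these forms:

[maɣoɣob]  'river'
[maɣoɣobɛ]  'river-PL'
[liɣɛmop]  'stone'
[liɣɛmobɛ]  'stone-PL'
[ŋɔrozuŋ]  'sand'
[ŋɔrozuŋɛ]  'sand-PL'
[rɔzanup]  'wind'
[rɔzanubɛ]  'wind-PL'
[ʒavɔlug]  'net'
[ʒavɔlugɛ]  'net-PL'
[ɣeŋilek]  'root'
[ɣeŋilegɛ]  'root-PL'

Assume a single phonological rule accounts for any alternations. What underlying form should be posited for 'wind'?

The root 'wind' surfaces as [rɔzanup] and [rɔzanubɛ], with a stem-final [p] ~ [b] alternation.
Compare 'river', with invariant [b] in [maɣoɣob] and [maɣoɣobɛ]: an analysis with underlying /b/ and a rule producing [p] in isolation would wrongly predict alternation here too.
Therefore /p/ is basic and [b] is derived by intervocalic voicing (voiceless stops become voiced between vowels).

/rɔzanup/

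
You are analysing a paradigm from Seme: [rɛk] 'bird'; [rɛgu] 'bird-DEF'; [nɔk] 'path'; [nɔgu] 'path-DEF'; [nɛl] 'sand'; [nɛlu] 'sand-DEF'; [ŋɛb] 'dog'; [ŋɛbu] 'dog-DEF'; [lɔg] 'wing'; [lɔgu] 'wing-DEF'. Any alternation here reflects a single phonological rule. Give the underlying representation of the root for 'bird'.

/rɛk/

The stem for 'bird' ends in [k] in [rɛk] but [g] in [rɛgu].
The stem 'wing' ([lɔg], [lɔgu]) shows [g] unchanged in both environments, so [g] cannot be basic with [k] derived in isolation.
The alternation reflects intervocalic voicing: voiceless stops become voiced between vowels. /k/ is underlying.
Hence 'bird' is /rɛk/ underlyingly.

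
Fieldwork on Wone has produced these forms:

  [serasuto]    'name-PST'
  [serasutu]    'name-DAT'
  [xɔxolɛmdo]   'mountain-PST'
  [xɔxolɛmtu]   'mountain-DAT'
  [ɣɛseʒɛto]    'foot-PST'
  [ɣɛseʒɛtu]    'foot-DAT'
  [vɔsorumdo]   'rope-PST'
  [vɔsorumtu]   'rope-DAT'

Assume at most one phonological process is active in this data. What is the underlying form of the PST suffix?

The PST suffix surfaces as [-do] and [-to], depending on the final segment of the stem.
By contrast the DAT suffix keeps its initial [t] throughout — that segment must be underlying.
The PST suffix is therefore /-do/ underlyingly, with post-vocalic devoicing: voiced stops become voiceless after a vowel.

/-do/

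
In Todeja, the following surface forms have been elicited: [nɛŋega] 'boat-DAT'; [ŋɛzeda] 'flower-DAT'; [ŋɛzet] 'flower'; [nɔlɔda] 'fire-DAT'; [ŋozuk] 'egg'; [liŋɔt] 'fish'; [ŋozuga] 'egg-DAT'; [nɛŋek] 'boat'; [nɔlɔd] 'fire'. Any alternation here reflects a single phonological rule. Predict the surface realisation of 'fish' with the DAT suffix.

The root 'flower' surfaces as [ŋɛzeda] and [ŋɛzet], with a stem-final [d] ~ [t] alternation.
But 'fire' keeps [d] in both environments ([nɔlɔda], [nɔlɔd]), so there is no rule changing /d/ to [t] in isolation.
The underlying segment must be /t/; voiceless stops become voiced between vowels, yielding [d] there.
The one attested form of 'fish', [liŋɔt], shows underlying /liŋɔt/. Applying the same rule between vowels gives [liŋɔda].

[liŋɔda]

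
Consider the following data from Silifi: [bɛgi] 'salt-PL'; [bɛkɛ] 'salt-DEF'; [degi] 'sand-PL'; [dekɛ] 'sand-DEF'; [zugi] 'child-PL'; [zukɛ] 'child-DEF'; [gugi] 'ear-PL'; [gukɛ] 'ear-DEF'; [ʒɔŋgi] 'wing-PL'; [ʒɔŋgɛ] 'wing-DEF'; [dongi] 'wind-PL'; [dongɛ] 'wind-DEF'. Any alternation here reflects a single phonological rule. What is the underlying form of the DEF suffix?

The DEF morpheme has two allomorphs, [-gɛ] and [-kɛ].
The PL suffix, which begins with [g], is invariant after every stem; so [g] is not altered by any rule here.
The DEF suffix is therefore /-kɛ/ underlyingly, with post-nasal voicing: voiceless stops become voiced after a nasal.

/-kɛ/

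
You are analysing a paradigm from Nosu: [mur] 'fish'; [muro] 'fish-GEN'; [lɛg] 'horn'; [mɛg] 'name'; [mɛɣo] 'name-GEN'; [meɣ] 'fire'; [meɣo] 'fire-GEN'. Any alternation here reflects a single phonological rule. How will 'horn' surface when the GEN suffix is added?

'name' shows [g] ~ [ɣ] at the end of the stem ([mɛg] vs [mɛɣo]).
The stem 'fire' ([meɣ], [meɣo]) shows [ɣ] unchanged in both environments, so [ɣ] cannot be basic with [g] derived in isolation.
So /g/ is underlying, and a rule of intervocalic spirantization — voiced stops become fricatives between vowels — gives [ɣ].
From [lɛg] the stem 'horn' is /lɛg/; between vowels this yields [lɛɣo].

[lɛɣo]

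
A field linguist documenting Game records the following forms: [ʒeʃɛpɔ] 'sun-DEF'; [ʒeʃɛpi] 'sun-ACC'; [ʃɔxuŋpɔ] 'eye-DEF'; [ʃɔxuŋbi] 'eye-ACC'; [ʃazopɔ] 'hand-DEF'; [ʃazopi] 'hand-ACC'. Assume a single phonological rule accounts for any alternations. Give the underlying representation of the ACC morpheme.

The ACC suffix surfaces as [-bi] and [-pi], depending on the final segment of the stem.
By contrast the DEF suffix keeps its initial [p] throughout — that segment must be underlying.
The ACC suffix is therefore /-bi/ underlyingly, with post-vocalic devoicing: voiced stops become voiceless after a vowel.

/-bi/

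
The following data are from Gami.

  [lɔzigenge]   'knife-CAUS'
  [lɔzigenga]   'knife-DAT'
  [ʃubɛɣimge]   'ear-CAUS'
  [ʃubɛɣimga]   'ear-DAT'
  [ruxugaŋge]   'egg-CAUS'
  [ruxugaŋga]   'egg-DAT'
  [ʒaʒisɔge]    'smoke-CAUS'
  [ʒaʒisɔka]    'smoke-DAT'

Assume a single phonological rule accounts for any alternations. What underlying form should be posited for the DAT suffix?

/-ka/

The DAT suffix surfaces as [-ga] and [-ka], depending on the final segment of the stem.
The CAUS suffix, which begins with [g], is invariant after every stem; so [g] is not altered by any rule here.
So the underlying form is /-ka/, and voiceless stops become voiced after a nasal.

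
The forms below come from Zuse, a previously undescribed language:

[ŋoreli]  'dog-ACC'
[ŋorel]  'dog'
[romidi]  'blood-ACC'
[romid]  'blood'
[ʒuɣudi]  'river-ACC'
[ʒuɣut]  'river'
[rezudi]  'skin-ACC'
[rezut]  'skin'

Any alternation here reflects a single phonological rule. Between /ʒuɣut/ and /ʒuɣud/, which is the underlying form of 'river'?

The root 'river' surfaces as [ʒuɣudi] and [ʒuɣut], with a stem-final [d] ~ [t] alternation.
If /d/ were underlying and a rule turned it into [t] in isolation, 'blood' would also alternate; but it has [d] in both [romidi] and [romid].
The alternation reflects intervocalic voicing: voiceless stops become voiced between vowels. /t/ is underlying.

/ʒuɣut/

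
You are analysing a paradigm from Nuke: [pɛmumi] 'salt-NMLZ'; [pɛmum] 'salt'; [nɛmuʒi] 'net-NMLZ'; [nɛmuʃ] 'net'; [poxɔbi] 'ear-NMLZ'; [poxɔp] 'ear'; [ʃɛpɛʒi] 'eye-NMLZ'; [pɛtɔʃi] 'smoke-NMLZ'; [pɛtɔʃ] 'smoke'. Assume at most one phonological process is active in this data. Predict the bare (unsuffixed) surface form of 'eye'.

The stem for 'net' ends in [ʒ] in [nɛmuʒi] but [ʃ] in [nɛmuʃ].
But 'smoke' keeps [ʃ] in both environments ([pɛtɔʃi], [pɛtɔʃ]), so there is no rule changing /ʃ/ to [ʒ] before the NMLZ suffix.
The alternation reflects word-final obstruent devoicing: voiced obstruents become voiceless word-finally. /ʒ/ is underlying.
The one attested form of 'eye', [ʃɛpɛʒi], shows underlying /ʃɛpɛʒ/. Applying the same rule word-finally gives [ʃɛpɛʃ].

[ʃɛpɛʃ]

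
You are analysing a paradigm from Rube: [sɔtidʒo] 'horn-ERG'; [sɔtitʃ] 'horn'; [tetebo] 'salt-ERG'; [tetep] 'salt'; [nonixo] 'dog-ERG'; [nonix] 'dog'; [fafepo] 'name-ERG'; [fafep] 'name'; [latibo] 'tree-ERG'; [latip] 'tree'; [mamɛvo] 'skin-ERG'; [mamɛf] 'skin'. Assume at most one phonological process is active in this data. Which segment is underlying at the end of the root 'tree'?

The stem for 'tree' ends in [b] in [latibo] but [p] in [latip].
If /p/ were underlying and a rule turned it into [b] before the ERG suffix, 'name' would also alternate; but it has [p] in both [fafepo] and [fafep].
So /b/ is underlying, and a rule of word-final obstruent devoicing — voiced obstruents become voiceless word-finally — gives [p].

/b/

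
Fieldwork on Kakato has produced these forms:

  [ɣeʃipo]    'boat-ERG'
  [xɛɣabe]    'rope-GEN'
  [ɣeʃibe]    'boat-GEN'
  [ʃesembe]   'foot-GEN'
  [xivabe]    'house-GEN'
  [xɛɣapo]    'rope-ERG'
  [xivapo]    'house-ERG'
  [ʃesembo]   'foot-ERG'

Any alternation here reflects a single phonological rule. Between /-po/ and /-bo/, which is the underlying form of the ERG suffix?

/-po/

The ERG suffix surfaces as [-bo] and [-po], depending on the final segment of the stem.
The GEN suffix, which begins with [b], is invariant after every stem; so [b] is not altered by any rule here.
The ERG suffix is therefore /-po/ underlyingly, with post-nasal voicing: voiceless stops become voiced after a nasal.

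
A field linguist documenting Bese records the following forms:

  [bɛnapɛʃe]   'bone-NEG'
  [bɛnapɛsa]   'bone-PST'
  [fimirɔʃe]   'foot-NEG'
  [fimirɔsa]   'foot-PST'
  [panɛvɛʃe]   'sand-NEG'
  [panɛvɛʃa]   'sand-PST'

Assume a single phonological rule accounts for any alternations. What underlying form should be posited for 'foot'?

The stem for 'foot' ends in [ʃ] in [fimirɔʃe] but [s] in [fimirɔsa].
The stem 'sand' ([panɛvɛʃe], [panɛvɛʃa]) shows [ʃ] unchanged in both environments, so [ʃ] cannot be basic with [s] derived before the PST suffix.
The underlying segment must be /s/; /s/ becomes palato-alveolar [ʃ] before a front vowel, yielding [ʃ] there.
Hence 'foot' is /fimirɔs/ underlyingly.

/fimirɔs/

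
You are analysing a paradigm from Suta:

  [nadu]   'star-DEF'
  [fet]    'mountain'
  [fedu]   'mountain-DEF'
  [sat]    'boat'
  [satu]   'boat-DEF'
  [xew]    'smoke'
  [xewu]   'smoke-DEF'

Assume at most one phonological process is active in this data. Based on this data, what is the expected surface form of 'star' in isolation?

[nat]

The stem for 'mountain' ends in [t] in [fet] but [d] in [fedu].
If /t/ were underlying and a rule turned it into [d] before the DEF suffix, 'boat' would also alternate; but it has [t] in both [sat] and [satu].
Therefore /d/ is basic and [t] is derived by word-final obstruent devoicing (voiced obstruents become voiceless word-finally).
The one attested form of 'star', [nadu], shows underlying /nad/. Applying the same rule word-finally gives [nat].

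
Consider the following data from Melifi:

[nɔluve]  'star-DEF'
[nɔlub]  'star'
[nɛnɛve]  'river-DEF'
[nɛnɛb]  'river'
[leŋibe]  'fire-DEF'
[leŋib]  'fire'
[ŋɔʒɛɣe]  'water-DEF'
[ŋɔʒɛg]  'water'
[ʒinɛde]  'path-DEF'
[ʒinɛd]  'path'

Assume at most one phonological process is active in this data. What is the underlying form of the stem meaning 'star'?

The stem for 'star' ends in [v] in [nɔluve] but [b] in [nɔlub].
If /b/ were underlying and a rule turned it into [v] before the DEF suffix, 'fire' would also alternate; but it has [b] in both [leŋibe] and [leŋib].
The underlying segment must be /v/; voiced fricatives become stops word-finally, yielding [b] there.

/nɔluv/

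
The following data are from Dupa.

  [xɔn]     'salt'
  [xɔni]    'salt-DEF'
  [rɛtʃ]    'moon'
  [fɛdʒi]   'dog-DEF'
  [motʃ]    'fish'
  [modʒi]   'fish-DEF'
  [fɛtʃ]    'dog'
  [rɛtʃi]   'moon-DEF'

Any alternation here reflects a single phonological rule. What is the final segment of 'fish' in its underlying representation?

The stem for 'fish' ends in [tʃ] in [motʃ] but [dʒ] in [modʒi].
But 'moon' keeps [tʃ] in both environments ([rɛtʃ], [rɛtʃi]), so there is no rule changing /tʃ/ to [dʒ] before the DEF suffix.
So /dʒ/ is underlying, and a rule of word-final obstruent devoicing — voiced obstruents become voiceless word-finally — gives [tʃ].

/dʒ/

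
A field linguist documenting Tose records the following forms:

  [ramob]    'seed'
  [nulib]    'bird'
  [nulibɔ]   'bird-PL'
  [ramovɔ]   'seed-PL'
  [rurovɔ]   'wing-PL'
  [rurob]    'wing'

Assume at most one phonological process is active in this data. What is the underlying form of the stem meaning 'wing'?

/rurov/

The stem for 'wing' ends in [v] in [rurovɔ] but [b] in [rurob].
Compare 'bird', with invariant [b] in [nulibɔ] and [nulib]: an analysis with underlying /b/ and a rule producing [v] before the PL suffix would wrongly predict alternation here too.
So /v/ is underlying, and a rule of word-final hardening — voiced fricatives become stops word-finally — gives [b].
Hence 'wing' is /rurov/ underlyingly.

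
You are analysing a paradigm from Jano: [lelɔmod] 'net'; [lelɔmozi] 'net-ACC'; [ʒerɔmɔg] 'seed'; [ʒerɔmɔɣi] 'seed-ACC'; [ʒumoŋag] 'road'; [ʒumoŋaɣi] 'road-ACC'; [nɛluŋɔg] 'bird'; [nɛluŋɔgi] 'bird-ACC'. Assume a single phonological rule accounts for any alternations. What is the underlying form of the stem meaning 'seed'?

/ʒerɔmɔɣ/

In [ʒerɔmɔg] and [ʒerɔmɔɣi] the final segment of 'seed' alternates: [g] ~ [ɣ].
The stem 'bird' ([nɛluŋɔg], [nɛluŋɔgi]) shows [g] unchanged in both environments, so [g] cannot be basic with [ɣ] derived before the ACC suffix.
Therefore /ɣ/ is basic and [g] is derived by word-final hardening (voiced fricatives become stops word-finally).
Hence 'seed' is /ʒerɔmɔɣ/ underlyingly.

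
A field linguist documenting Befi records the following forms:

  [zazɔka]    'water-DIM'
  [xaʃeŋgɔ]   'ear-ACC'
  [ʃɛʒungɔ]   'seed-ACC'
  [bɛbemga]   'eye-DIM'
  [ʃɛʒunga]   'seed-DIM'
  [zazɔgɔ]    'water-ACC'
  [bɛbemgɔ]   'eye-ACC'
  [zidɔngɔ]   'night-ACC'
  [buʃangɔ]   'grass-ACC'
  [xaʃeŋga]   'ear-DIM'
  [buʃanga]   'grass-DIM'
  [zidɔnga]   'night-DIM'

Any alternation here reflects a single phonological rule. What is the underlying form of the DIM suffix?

The DIM morpheme has two allomorphs, [-ga] and [-ka].
The ACC suffix, which begins with [g], is invariant after every stem; so [g] is not altered by any rule here.
So the underlying form is /-ka/, and voiceless stops become voiced after a nasal.

/-ka/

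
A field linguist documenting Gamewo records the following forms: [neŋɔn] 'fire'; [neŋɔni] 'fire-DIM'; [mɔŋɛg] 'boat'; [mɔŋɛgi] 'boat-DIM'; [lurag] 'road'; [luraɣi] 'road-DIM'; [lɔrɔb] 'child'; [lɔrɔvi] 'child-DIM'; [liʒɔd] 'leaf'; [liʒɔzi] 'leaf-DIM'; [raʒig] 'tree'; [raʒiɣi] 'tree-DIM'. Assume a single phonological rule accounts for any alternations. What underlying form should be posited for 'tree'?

The stem for 'tree' ends in [g] in [raʒig] but [ɣ] in [raʒiɣi].
But 'boat' keeps [g] in both environments ([mɔŋɛg], [mɔŋɛgi]), so there is no rule changing /g/ to [ɣ] before the DIM suffix.
Therefore /ɣ/ is basic and [g] is derived by word-final hardening (voiced fricatives become stops word-finally).

/raʒiɣ/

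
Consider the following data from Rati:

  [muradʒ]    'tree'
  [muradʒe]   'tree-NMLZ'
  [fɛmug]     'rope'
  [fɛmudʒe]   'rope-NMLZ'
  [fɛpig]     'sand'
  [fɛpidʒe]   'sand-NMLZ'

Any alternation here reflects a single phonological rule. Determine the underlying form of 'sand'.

/fɛpig/

In [fɛpig] and [fɛpidʒe] the final segment of 'sand' alternates: [g] ~ [dʒ].
Compare 'tree', with invariant [dʒ] in [muradʒ] and [muradʒe]: an analysis with underlying /dʒ/ and a rule producing [g] in isolation would wrongly predict alternation here too.
Therefore /g/ is basic and [dʒ] is derived by palatalization before a front vowel (/g/ becomes palato-alveolar [dʒ] before a front vowel).
So 'sand' = /fɛpig/.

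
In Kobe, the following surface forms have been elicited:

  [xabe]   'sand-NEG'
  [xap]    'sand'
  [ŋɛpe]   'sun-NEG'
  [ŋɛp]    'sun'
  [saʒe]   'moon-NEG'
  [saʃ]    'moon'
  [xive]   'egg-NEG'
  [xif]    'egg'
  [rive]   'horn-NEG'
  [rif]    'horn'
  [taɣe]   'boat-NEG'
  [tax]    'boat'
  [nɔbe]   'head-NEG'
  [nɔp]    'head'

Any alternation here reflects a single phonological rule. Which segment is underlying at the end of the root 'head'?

The root 'head' surfaces as [nɔbe] and [nɔp], with a stem-final [b] ~ [p] alternation.
But 'sun' keeps [p] in both environments ([ŋɛpe], [ŋɛp]), so there is no rule changing /p/ to [b] before the NEG suffix.
Therefore /b/ is basic and [p] is derived by word-final obstruent devoicing (voiced obstruents become voiceless word-finally).

/b/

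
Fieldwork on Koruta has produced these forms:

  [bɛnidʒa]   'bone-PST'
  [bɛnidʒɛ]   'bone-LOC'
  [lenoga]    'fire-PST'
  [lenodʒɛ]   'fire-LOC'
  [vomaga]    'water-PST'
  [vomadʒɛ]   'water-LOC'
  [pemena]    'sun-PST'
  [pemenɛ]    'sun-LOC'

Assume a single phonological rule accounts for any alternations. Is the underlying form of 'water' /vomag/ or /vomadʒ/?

The stem for 'water' ends in [g] in [vomaga] but [dʒ] in [vomadʒɛ].
The stem 'bone' ([bɛnidʒa], [bɛnidʒɛ]) shows [dʒ] unchanged in both environments, so [dʒ] cannot be basic with [g] derived before the PST suffix.
The underlying segment must be /g/; /g/ becomes palato-alveolar [dʒ] before a front vowel, yielding [dʒ] there.

/vomag/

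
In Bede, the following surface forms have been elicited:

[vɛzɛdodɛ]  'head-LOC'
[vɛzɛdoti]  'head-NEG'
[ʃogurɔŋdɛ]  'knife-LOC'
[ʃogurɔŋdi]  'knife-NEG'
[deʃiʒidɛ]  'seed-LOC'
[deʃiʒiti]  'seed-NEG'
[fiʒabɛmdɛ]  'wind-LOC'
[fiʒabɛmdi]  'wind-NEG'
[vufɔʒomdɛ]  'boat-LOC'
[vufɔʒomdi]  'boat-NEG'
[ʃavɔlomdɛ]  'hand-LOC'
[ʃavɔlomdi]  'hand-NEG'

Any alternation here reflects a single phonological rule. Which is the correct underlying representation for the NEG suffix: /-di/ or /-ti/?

The NEG suffix surfaces as [-di] and [-ti], depending on the final segment of the stem.
The LOC suffix, which begins with [d], is invariant after every stem; so [d] is not altered by any rule here.
So the underlying form is /-ti/, and voiceless stops become voiced after a nasal.

/-ti/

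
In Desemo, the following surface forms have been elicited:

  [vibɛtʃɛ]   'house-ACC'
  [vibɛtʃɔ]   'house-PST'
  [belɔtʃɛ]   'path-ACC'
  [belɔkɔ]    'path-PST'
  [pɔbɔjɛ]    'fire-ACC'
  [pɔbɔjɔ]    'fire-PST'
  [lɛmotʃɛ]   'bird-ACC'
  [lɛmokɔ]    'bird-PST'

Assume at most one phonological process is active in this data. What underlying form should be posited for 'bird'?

/lɛmok/

The root 'bird' surfaces as [lɛmotʃɛ] and [lɛmokɔ], with a stem-final [tʃ] ~ [k] alternation.
If /tʃ/ were underlying and a rule turned it into [k] before the PST suffix, 'house' would also alternate; but it has [tʃ] in both [vibɛtʃɛ] and [vibɛtʃɔ].
Therefore /k/ is basic and [tʃ] is derived by palatalization before a front vowel (/k/ becomes palato-alveolar [tʃ] before a front vowel).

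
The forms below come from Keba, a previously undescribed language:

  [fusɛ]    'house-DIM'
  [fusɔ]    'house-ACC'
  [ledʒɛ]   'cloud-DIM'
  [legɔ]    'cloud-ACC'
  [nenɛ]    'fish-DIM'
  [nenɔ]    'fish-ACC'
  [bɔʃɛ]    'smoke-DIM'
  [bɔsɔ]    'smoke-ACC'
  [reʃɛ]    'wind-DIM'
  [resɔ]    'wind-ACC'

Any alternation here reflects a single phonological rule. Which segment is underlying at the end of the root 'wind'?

/ʃ/

In [reʃɛ] and [resɔ] the final segment of 'wind' alternates: [ʃ] ~ [s].
The stem 'house' ([fusɛ], [fusɔ]) shows [s] unchanged in both environments, so [s] cannot be basic with [ʃ] derived before the DIM suffix.
The underlying segment must be /ʃ/; palato-alveolar /dʒ/ and /ʃ/ become [g] and [s] when no front vowel follows, yielding [s] there.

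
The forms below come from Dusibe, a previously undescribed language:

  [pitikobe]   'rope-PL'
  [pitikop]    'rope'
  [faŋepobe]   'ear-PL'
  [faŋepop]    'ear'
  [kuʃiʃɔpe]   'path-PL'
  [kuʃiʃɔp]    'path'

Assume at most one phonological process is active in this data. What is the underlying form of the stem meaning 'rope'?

The stem for 'rope' ends in [b] in [pitikobe] but [p] in [pitikop].
Compare 'path', with invariant [p] in [kuʃiʃɔpe] and [kuʃiʃɔp]: an analysis with underlying /p/ and a rule producing [b] before the PL suffix would wrongly predict alternation here too.
The alternation reflects word-final obstruent devoicing: voiced obstruents become voiceless word-finally. /b/ is underlying.
The underlying form of 'rope' is therefore /pitikob/.

/pitikob/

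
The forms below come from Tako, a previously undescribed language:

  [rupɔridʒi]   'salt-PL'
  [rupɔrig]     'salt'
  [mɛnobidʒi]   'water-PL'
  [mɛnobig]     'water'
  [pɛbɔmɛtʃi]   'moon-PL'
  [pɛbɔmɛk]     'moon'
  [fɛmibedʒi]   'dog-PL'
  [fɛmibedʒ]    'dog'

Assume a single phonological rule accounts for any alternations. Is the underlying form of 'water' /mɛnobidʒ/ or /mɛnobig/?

The stem for 'water' ends in [dʒ] in [mɛnobidʒi] but [g] in [mɛnobig].
If /dʒ/ were underlying and a rule turned it into [g] in isolation, 'dog' would also alternate; but it has [dʒ] in both [fɛmibedʒi] and [fɛmibedʒ].
The underlying segment must be /g/; /k/ and /g/ become palato-alveolar [tʃ] and [dʒ] before a front vowel, yielding [dʒ] there.

/mɛnobig/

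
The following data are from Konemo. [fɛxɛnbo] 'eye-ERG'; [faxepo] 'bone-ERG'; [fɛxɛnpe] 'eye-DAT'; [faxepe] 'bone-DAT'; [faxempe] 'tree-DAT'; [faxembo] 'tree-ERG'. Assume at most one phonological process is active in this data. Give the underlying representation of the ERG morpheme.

The ERG suffix surfaces as [-bo] and [-po], depending on the final segment of the stem.
By contrast the DAT suffix keeps its initial [p] throughout — that segment must be underlying.
So the underlying form is /-bo/, and voiced stops become voiceless after a vowel.

/-bo/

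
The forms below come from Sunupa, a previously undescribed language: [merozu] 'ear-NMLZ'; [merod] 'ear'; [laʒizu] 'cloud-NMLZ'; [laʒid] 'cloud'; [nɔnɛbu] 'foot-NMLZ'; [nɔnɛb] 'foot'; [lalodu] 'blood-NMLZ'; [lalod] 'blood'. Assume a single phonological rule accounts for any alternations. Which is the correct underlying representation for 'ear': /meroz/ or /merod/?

/meroz/

The stem for 'ear' ends in [z] in [merozu] but [d] in [merod].
Compare 'blood', with invariant [d] in [lalodu] and [lalod]: an analysis with underlying /d/ and a rule producing [z] before the NMLZ suffix would wrongly predict alternation here too.
The alternation reflects word-final hardening: voiced fricatives become stops word-finally. /z/ is underlying.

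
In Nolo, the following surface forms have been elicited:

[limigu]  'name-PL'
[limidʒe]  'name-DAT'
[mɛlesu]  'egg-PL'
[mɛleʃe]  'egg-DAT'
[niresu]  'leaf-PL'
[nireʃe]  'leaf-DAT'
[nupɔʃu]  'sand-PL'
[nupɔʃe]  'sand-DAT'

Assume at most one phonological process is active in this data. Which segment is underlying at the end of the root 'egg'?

/s/

'egg' shows [s] ~ [ʃ] at the end of the stem ([mɛlesu] vs [mɛleʃe]).
If /ʃ/ were underlying and a rule turned it into [s] before the PL suffix, 'sand' would also alternate; but it has [ʃ] in both [nupɔʃu] and [nupɔʃe].
So /s/ is underlying, and a rule of palatalization before a front vowel — /g/ and /s/ become palato-alveolar [dʒ] and [ʃ] before a front vowel — gives [ʃ].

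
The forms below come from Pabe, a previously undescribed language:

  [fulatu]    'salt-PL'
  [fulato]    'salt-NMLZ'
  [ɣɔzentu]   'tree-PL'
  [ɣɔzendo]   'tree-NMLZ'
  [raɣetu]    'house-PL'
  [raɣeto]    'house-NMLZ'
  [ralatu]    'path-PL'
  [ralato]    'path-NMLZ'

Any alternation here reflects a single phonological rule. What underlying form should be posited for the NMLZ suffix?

/-do/

The NMLZ suffix surfaces as [-do] and [-to], depending on the final segment of the stem.
The PL suffix, which begins with [t], is invariant after every stem; so [t] is not altered by any rule here.
The NMLZ suffix is therefore /-do/ underlyingly, with post-vocalic devoicing: voiced stops become voiceless after a vowel.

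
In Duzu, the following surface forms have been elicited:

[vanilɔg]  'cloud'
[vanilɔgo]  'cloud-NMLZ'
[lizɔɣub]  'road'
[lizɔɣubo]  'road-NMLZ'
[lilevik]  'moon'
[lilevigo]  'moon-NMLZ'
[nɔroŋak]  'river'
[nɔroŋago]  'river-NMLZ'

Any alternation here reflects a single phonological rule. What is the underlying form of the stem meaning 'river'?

In [nɔroŋak] and [nɔroŋago] the final segment of 'river' alternates: [k] ~ [g].
But 'cloud' keeps [g] in both environments ([vanilɔg], [vanilɔgo]), so there is no rule changing /g/ to [k] in isolation.
So /k/ is underlying, and a rule of intervocalic voicing — voiceless stops become voiced between vowels — gives [g].
So 'river' = /nɔroŋak/.

/nɔroŋak/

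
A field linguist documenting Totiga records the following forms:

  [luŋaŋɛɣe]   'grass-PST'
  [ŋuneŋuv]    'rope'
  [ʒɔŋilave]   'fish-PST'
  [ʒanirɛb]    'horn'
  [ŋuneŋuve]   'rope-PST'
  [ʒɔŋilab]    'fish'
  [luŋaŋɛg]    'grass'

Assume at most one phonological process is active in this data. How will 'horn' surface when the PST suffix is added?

In [ʒɔŋilave] and [ʒɔŋilab] the final segment of 'fish' alternates: [v] ~ [b].
The stem 'rope' ([ŋuneŋuve], [ŋuneŋuv]) shows [v] unchanged in both environments, so [v] cannot be basic with [b] derived in isolation.
Therefore /b/ is basic and [v] is derived by intervocalic spirantization (voiced stops become fricatives between vowels).
The one attested form of 'horn', [ʒanirɛb], shows underlying /ʒanirɛb/. Applying the same rule between vowels gives [ʒanirɛve].

[ʒanirɛve]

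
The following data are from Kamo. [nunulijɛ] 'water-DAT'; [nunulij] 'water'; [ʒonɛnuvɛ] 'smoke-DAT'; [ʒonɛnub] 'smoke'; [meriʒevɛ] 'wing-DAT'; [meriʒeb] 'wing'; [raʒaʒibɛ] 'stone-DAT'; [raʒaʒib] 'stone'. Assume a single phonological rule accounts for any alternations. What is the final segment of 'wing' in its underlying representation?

The stem for 'wing' ends in [v] in [meriʒevɛ] but [b] in [meriʒeb].
The stem 'stone' ([raʒaʒibɛ], [raʒaʒib]) shows [b] unchanged in both environments, so [b] cannot be basic with [v] derived before the DAT suffix.
The alternation reflects word-final hardening: voiced fricatives become stops word-finally. /v/ is underlying.

/v/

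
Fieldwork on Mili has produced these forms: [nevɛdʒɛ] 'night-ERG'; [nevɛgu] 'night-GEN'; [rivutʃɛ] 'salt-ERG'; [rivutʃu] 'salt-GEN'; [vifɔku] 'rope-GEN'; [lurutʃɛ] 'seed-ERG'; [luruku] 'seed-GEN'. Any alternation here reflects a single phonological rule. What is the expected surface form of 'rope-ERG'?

In [lurutʃɛ] and [luruku] the final segment of 'seed' alternates: [tʃ] ~ [k].
If /tʃ/ were underlying and a rule turned it into [k] before the GEN suffix, 'salt' would also alternate; but it has [tʃ] in both [rivutʃɛ] and [rivutʃu].
The alternation reflects palatalization before a front vowel: /k/ and /g/ become palato-alveolar [tʃ] and [dʒ] before a front vowel. /k/ is underlying.
The one attested form of 'rope', [vifɔku], shows underlying /vifɔk/. Applying the same rule before a front vowel gives [vifɔtʃɛ].

[vifɔtʃɛ]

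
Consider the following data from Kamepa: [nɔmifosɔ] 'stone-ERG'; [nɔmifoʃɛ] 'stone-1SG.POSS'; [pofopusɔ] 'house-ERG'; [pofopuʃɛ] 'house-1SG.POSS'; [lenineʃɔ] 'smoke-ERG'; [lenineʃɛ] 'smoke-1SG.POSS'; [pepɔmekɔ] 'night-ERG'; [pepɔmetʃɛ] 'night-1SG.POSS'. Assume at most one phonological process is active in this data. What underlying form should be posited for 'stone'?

/nɔmifos/

In [nɔmifosɔ] and [nɔmifoʃɛ] the final segment of 'stone' alternates: [s] ~ [ʃ].
The stem 'smoke' ([lenineʃɔ], [lenineʃɛ]) shows [ʃ] unchanged in both environments, so [ʃ] cannot be basic with [s] derived before the ERG suffix.
Therefore /s/ is basic and [ʃ] is derived by palatalization before a front vowel (/k/ and /s/ become palato-alveolar [tʃ] and [ʃ] before a front vowel).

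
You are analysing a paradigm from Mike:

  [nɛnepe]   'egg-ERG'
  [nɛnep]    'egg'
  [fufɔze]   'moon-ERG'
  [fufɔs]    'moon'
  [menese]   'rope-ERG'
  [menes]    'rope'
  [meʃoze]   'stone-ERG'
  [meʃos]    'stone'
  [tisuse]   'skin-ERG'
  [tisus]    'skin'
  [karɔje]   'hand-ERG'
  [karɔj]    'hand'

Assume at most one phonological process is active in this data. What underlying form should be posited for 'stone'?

/meʃoz/

In [meʃoze] and [meʃos] the final segment of 'stone' alternates: [z] ~ [s].
If /s/ were underlying and a rule turned it into [z] before the ERG suffix, 'rope' would also alternate; but it has [s] in both [menese] and [menes].
Therefore /z/ is basic and [s] is derived by word-final obstruent devoicing (voiced obstruents become voiceless word-finally).
Hence 'stone' is /meʃoz/ underlyingly.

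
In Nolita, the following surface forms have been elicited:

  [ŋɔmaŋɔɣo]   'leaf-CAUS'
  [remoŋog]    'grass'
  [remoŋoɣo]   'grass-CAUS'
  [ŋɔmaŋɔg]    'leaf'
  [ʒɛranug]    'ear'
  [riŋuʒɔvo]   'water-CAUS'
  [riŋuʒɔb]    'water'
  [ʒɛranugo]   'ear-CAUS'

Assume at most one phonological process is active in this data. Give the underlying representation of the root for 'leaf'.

In [ŋɔmaŋɔɣo] and [ŋɔmaŋɔg] the final segment of 'leaf' alternates: [ɣ] ~ [g].
Compare 'ear', with invariant [g] in [ʒɛranugo] and [ʒɛranug]: an analysis with underlying /g/ and a rule producing [ɣ] before the CAUS suffix would wrongly predict alternation here too.
The alternation reflects word-final hardening: voiced fricatives become stops word-finally. /ɣ/ is underlying.
The underlying form of 'leaf' is therefore /ŋɔmaŋɔɣ/.

/ŋɔmaŋɔɣ/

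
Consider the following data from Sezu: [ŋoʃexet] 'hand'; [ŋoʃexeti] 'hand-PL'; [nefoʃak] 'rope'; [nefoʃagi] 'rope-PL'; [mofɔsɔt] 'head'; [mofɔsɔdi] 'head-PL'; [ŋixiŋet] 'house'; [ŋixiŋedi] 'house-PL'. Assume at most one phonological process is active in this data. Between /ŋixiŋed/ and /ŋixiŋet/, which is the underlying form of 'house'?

The stem for 'house' ends in [t] in [ŋixiŋet] but [d] in [ŋixiŋedi].
But 'hand' keeps [t] in both environments ([ŋoʃexet], [ŋoʃexeti]), so there is no rule changing /t/ to [d] before the PL suffix.
So /d/ is underlying, and a rule of word-final obstruent devoicing — voiced obstruents become voiceless word-finally — gives [t].

/ŋixiŋed/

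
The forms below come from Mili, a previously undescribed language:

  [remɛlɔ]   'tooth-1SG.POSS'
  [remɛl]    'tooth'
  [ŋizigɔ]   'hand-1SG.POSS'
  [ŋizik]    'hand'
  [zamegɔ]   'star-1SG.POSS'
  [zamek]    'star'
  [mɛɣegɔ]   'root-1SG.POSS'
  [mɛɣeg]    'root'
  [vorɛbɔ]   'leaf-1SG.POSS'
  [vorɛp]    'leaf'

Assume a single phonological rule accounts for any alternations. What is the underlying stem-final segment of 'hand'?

'hand' shows [g] ~ [k] at the end of the stem ([ŋizigɔ] vs [ŋizik]).
The stem 'root' ([mɛɣegɔ], [mɛɣeg]) shows [g] unchanged in both environments, so [g] cannot be basic with [k] derived in isolation.
The alternation reflects intervocalic voicing: voiceless stops become voiced between vowels. /k/ is underlying.

/k/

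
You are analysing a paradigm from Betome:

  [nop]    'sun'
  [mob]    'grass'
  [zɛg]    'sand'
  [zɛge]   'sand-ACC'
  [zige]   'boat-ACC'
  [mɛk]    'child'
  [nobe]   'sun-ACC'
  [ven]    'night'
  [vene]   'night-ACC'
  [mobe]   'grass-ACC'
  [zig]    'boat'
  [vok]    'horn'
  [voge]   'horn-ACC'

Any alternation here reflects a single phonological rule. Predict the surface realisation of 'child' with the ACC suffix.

[mɛge]

'horn' shows [g] ~ [k] at the end of the stem ([voge] vs [vok]).
Compare 'sand', with invariant [g] in [zɛge] and [zɛg]: an analysis with underlying /g/ and a rule producing [k] in isolation would wrongly predict alternation here too.
The alternation reflects intervocalic voicing: voiceless stops become voiced between vowels. /k/ is underlying.
From [mɛk] the stem 'child' is /mɛk/; between vowels this yields [mɛge].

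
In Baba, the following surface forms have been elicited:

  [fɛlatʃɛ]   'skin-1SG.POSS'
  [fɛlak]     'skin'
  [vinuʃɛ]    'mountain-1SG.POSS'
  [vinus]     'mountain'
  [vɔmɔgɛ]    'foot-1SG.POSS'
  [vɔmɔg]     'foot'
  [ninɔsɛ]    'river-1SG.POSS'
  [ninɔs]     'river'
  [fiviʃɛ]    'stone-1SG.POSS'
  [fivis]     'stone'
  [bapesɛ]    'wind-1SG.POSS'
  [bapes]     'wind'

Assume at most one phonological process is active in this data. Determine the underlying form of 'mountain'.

'mountain' shows [ʃ] ~ [s] at the end of the stem ([vinuʃɛ] vs [vinus]).
But 'wind' keeps [s] in both environments ([bapesɛ], [bapes]), so there is no rule changing /s/ to [ʃ] before the 1SG.POSS suffix.
Therefore /ʃ/ is basic and [s] is derived by depalatalization (palato-alveolar /tʃ/ and /ʃ/ become [k] and [s] when no front vowel follows).
Hence 'mountain' is /vinuʃ/ underlyingly.

/vinuʃ/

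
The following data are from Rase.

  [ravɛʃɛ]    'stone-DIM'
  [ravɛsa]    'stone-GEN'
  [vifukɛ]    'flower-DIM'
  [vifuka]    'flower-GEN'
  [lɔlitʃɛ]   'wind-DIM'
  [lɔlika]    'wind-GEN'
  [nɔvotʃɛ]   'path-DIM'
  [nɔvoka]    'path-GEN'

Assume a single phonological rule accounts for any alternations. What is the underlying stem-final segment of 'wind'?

/tʃ/

'wind' shows [tʃ] ~ [k] at the end of the stem ([lɔlitʃɛ] vs [lɔlika]).
If /k/ were underlying and a rule turned it into [tʃ] before the DIM suffix, 'flower' would also alternate; but it has [k] in both [vifukɛ] and [vifuka].
Therefore /tʃ/ is basic and [k] is derived by depalatalization (palato-alveolar /tʃ/ and /ʃ/ become [k] and [s] when no front vowel follows).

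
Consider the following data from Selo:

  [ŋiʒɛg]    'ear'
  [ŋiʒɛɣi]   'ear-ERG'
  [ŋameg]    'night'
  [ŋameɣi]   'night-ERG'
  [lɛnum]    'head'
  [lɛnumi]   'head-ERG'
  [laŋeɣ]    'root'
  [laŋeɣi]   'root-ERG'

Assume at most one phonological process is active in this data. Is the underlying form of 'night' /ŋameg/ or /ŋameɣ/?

/ŋameg/

'night' shows [g] ~ [ɣ] at the end of the stem ([ŋameg] vs [ŋameɣi]).
But 'root' keeps [ɣ] in both environments ([laŋeɣ], [laŋeɣi]), so there is no rule changing /ɣ/ to [g] in isolation.
Therefore /g/ is basic and [ɣ] is derived by intervocalic spirantization (voiced stops become fricatives between vowels).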